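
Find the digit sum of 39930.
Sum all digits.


3 + 9 + 9 + 3 + 0 = 24


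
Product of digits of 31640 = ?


3 × 1 × 6 × 4 × 0 = 0


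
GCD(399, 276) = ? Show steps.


399 = 1 * 276 + 123
276 = 2 * 123 + 30
123 = 4 * 30 + 3
30 = 10 * 3 + 0
GCD = 3


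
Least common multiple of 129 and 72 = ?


GCD(129, 72) = 3
LCM = 129*72/3 = 9288/3 = 3096

LCM = 3096


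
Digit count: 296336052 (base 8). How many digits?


296336052 in base 8 = 2152335264
Number of digits = 10

10 digits (base 8)


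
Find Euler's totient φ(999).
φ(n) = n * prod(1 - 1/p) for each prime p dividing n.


999 = 3^3 × 37
Prime factors: 3, 37
φ(999) = 999 × (1-1/3) × (1-1/37)
= 999 × 2/3 × 36/37 = 648

φ(999) = 648


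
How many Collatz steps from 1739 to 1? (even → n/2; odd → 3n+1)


1739 → 5218 → 2609 → 7828 → 3914 → 1957 → 5872 → 2936 → 1468 → 734 → 367 → 1102 → 551 → 1654 → 827 → 2482 → 1241 → 3724 → 1862 → 931 → 2794 → 1397 → 4192 → 2096 → 1048 → 524 → 262 → 131 → 394 → 197 → 592 → 296 → 148 → 74 → 37 → 112 → 56 → 28 → 14 → 7 → 22 → 11 → 34 → 17 → 52 → 26 → 13 → 40 → 20 → 10 → 5 → 16 → 8 → 4 → 2 → 1
Total steps = 55

55 steps


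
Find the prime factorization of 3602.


3602 / 2 = 1801
1801 / 1801 = 1
3602 = 2 × 1801


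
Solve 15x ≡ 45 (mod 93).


GCD(15, 93) = 3 divides 45
Divide: 5x ≡ 15 (mod 31)
x ≡ 3 (mod 31)


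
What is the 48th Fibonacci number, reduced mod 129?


F(k) mod 129 for k=1..48:
1, 1, 2, 3, 5, 8, 13, 21, 34, 55, 89, 15, 104, 119, 94, 84, 49, 4, 53, 57, 110, 38, 19, 57, 76, 4, 80, 84, 35, 119, 25, 15, 40, 55, 95, 21, 116, 8, 124, 3, 127, 1, 128, 0, 128, 128, 127, 126
F(48) mod 129 = 126


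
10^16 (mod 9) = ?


10^1 mod 9 = 1
10^2 mod 9 = 1
10^3 mod 9 = 1
10^4 mod 9 = 1
10^5 mod 9 = 1
10^6 mod 9 = 1
10^7 mod 9 = 1
10^8 mod 9 = 1
10^9 mod 9 = 1
10^10 mod 9 = 1
10^11 mod 9 = 1
10^12 mod 9 = 1
10^13 mod 9 = 1
10^14 mod 9 = 1
10^15 mod 9 = 1
10^16 mod 9 = 1


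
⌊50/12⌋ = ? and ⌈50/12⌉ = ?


50/12 = 4.1667
floor = 4
ceil = 5

floor = 4, ceil = 5


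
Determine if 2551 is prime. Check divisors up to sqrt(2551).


Check divisors up to sqrt(2551) = 50.5074
No divisors found.
2551 is prime.

Yes, 2551 is prime


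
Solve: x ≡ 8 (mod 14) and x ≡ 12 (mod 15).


M = 14*15 = 210
M1 = M/14 = 15, M2 = M/15 = 14
M1^(-1) mod 14 = 1, M2^(-1) mod 15 = 14
x = 8*15*1 + 12*14*14 = 2472
2472 mod 210 = 162
Check: 162 mod 14 = 8 ✓, 162 mod 15 = 12 ✓

x ≡ 162 (mod 210)


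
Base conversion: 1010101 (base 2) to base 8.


1010101 (base 2) = 85 (decimal)
85 (decimal) = 125 (base 8)


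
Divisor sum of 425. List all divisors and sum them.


Divisors of 425: 1, 5, 17, 25, 85, 425
Sum = 1 + 5 + 17 + 25 + 85 + 425 = 558

σ(425) = 558


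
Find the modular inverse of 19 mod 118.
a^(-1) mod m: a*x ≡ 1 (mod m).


Use the extended Euclidean algorithm on (118, 19); each row r = 118*s + 19*t:
r=118, s=1, t=0
r=19, s=0, t=1
q=6: r=4, s=1, t=-6   [118*(1) + 19*(-6) = 4]
q=4: r=3, s=-4, t=25   [118*(-4) + 19*(25) = 3]
q=1: r=1, s=5, t=-31   [118*(5) + 19*(-31) = 1]
q=3: r=0, s=-19, t=118   [118*(-19) + 19*(118) = 0]
GCD = 1 with t = -31, so 19*(-31) ≡ 1 (mod 118)
Inverse = -31 mod 118 = 87
Check: 19 * 87 = 1653 ≡ 1 (mod 118)

19^(-1) ≡ 87 (mod 118)


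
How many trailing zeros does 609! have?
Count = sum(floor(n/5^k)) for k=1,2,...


floor(609/5) = 121
floor(609/25) = 24
floor(609/125) = 4
Total = 149

149 trailing zeros


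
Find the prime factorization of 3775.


3775 / 5 = 755
755 / 5 = 151
151 / 151 = 1
3775 = 5^2 × 151


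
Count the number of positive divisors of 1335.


1335 = 3^1 × 5^1 × 89^1
d(1335) = (1+1) × (1+1) × (1+1) = 8

8 divisors


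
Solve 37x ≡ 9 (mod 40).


GCD(37, 40) = 1, unique solution
a^(-1) mod 40 = 13
x = 13 * 9 mod 40 = 37

x ≡ 37 (mod 40)


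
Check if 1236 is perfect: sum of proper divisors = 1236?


Proper divisors of 1236: 1, 2, 3, 4, 6, 12, 103, 206, 309, 412, 618
Sum = 1 + 2 + 3 + 4 + 6 + 12 + 103 + 206 + 309 + 412 + 618 = 1676

No, 1236 is not perfect (1676 ≠ 1236)


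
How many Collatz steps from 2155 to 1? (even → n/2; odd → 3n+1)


2155 → 6466 → 3233 → 9700 → 4850 → 2425 → 7276 → 3638 → 1819 → 5458 → 2729 → 8188 → 4094 → 2047 → 6142 → 3071 → 9214 → 4607 → 13822 → 6911 → 20734 → 10367 → 31102 → 15551 → 46654 → 23327 → 69982 → 34991 → 104974 → 52487 → 157462 → 78731 → 236194 → 118097 → 354292 → 177146 → 88573 → 265720 → 132860 → 66430 → 33215 → 99646 → 49823 → 149470 → 74735 → 224206 → 112103 → 336310 → 168155 → 504466 → 252233 → 756700 → 378350 → 189175 → 567526 → 283763 → 851290 → 425645 → 1276936 → 638468 → 319234 → 159617 → 478852 → 239426 → 119713 → 359140 → 179570 → 89785 → 269356 → 134678 → 67339 → 202018 → 101009 → 303028 → 151514 → 75757 → 227272 → 113636 → 56818 → 28409 → 85228 → 42614 → 21307 → 63922 → 31961 → 95884 → 47942 → 23971 → 71914 → 35957 → 107872 → 53936 → 26968 → 13484 → 6742 → 3371 → 10114 → 5057 → 15172 → 7586 → 3793 → 11380 → 5690 → 2845 → 8536 → 4268 → 2134 → 1067 → 3202 → 1601 → 4804 → 2402 → 1201 → 3604 → 1802 → 901 → 2704 → 1352 → 676 → 338 → 169 → 508 → 254 → 127 → 382 → 191 → 574 → 287 → 862 → 431 → 1294 → 647 → 1942 → 971 → 2914 → 1457 → 4372 → 2186 → 1093 → 3280 → 1640 → 820 → 410 → 205 → 616 → 308 → 154 → 77 → 232 → 116 → 58 → 29 → 88 → 44 → 22 → 11 → 34 → 17 → 52 → 26 → 13 → 40 → 20 → 10 → 5 → 16 → 8 → 4 → 2 → 1
Total steps = 169

169 steps


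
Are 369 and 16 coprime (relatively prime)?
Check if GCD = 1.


Euclidean algorithm:
369 = 23 * 16 + 1
16 = 16 * 1 + 0
GCD(369, 16) = 1

Yes, coprime (GCD = 1)


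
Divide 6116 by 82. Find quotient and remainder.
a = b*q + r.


6116 = 82 * 74 + 48
Check: 6068 + 48 = 6116

q = 74, r = 48


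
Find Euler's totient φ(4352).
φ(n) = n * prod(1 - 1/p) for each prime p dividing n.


4352 = 2^8 × 17
Prime factors: 2, 17
φ(4352) = 4352 × (1-1/2) × (1-1/17)
= 4352 × 1/2 × 16/17 = 2048

φ(4352) = 2048


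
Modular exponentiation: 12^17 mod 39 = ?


12^1 mod 39 = 12
12^2 mod 39 = 27
12^3 mod 39 = 12
12^4 mod 39 = 27
12^5 mod 39 = 12
12^6 mod 39 = 27
12^7 mod 39 = 12
12^8 mod 39 = 27
12^9 mod 39 = 12
12^10 mod 39 = 27
12^11 mod 39 = 12
12^12 mod 39 = 27
12^13 mod 39 = 12
12^14 mod 39 = 27
12^15 mod 39 = 12
12^16 mod 39 = 27
12^17 mod 39 = 12


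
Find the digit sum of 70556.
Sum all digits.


7 + 0 + 5 + 5 + 6 = 23


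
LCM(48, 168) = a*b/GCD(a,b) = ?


GCD(48, 168) = 24
LCM = 48*168/24 = 8064/24 = 336

LCM = 336


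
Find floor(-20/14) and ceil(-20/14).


-20/14 = -1.4286
floor = -2
ceil = -1

floor = -2, ceil = -1


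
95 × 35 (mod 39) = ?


95 × 35 = 3325
3325 mod 39 = 10


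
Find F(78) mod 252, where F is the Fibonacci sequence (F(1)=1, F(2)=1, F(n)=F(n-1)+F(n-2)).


F(k) mod 252 for k=1..78:
1, 1, 2, 3, 5, 8, 13, 21, 34, 55, 89, 144, 233, 125, 106, 231, 85, 64, 149, 213, 110, 71, 181, 0, 181, 181, 110, 39, 149, 188, 85, 21, 106, 127, 233, 108, 89, 197, 34, 231, 13, 244, 5, 249, 2, 251, 1, 0, 1, 1, 2, 3, 5, 8, 13, 21, 34, 55, 89, 144, 233, 125, 106, 231, 85, 64, 149, 213, 110, 71, 181, 0, 181, 181, 110, 39, 149, 188
F(78) mod 252 = 188


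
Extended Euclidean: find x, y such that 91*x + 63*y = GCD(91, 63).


Tabular extended Euclidean (each row: r = 91*s + 63*t):
r=91, s=1, t=0
r=63, s=0, t=1
q=1: r=28, s=1, t=-1   [91*(1) + 63*(-1) = 28]
q=2: r=7, s=-2, t=3   [91*(-2) + 63*(3) = 7]
q=4: r=0, s=9, t=-13   [91*(9) + 63*(-13) = 0]
GCD = 7; from the row with r=7: x=-2, y=3
Check: 91*(-2) + 63*(3) = -182 + 189 = 7

GCD = 7, x = -2, y = 3


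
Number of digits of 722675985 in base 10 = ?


722675985 has 9 digits in base 10
floor(log10(722675985)) + 1 = floor(8.8589) + 1 = 9

9 digits (base 10)


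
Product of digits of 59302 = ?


5 × 9 × 3 × 0 × 2 = 0


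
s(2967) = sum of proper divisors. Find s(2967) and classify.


Proper divisors: 1, 3, 23, 43, 69, 129, 989
Sum = 1 + 3 + 23 + 43 + 69 + 129 + 989 = 1257
1257 < 2967 → deficient

s(2967) = 1257 (deficient)


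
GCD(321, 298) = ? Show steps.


321 = 1 * 298 + 23
298 = 12 * 23 + 22
23 = 1 * 22 + 1
22 = 22 * 1 + 0
GCD = 1


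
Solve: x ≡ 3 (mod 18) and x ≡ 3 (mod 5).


M = 18*5 = 90
M1 = M/18 = 5, M2 = M/5 = 18
M1^(-1) mod 18 = 11, M2^(-1) mod 5 = 2
x = 3*5*11 + 3*18*2 = 273
273 mod 90 = 3
Check: 3 mod 18 = 3 ✓, 3 mod 5 = 3 ✓

x ≡ 3 (mod 90)


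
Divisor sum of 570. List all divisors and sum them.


Divisors of 570: 1, 2, 3, 5, 6, 10, 15, 19, 30, 38, 57, 95, 114, 190, 285, 570
Sum = 1 + 2 + 3 + 5 + 6 + 10 + 15 + 19 + 30 + 38 + 57 + 95 + 114 + 190 + 285 + 570 = 1440

σ(570) = 1440


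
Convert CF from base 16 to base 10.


CF (base 16) = 207 (decimal)
207 (decimal) = 207 (base 10)


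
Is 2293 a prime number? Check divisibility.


Check divisors up to sqrt(2293) = 47.8853
No divisors found.
2293 is prime.

Yes, 2293 is prime


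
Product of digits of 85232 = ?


8 × 5 × 2 × 3 × 2 = 480


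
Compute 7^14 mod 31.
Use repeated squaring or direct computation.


7^1 mod 31 = 7
7^2 mod 31 = 18
7^3 mod 31 = 2
7^4 mod 31 = 14
7^5 mod 31 = 5
7^6 mod 31 = 4
7^7 mod 31 = 28
7^8 mod 31 = 10
7^9 mod 31 = 8
7^10 mod 31 = 25
7^11 mod 31 = 20
7^12 mod 31 = 16
7^13 mod 31 = 19
7^14 mod 31 = 9


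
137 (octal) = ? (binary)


137 (base 8) = 95 (decimal)
95 (decimal) = 1011111 (base 2)


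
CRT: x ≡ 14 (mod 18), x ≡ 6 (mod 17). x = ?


M = 18*17 = 306
M1 = M/18 = 17, M2 = M/17 = 18
M1^(-1) mod 18 = 17, M2^(-1) mod 17 = 1
x = 14*17*17 + 6*18*1 = 4154
4154 mod 306 = 176
Check: 176 mod 18 = 14 ✓, 176 mod 17 = 6 ✓

x ≡ 176 (mod 306)


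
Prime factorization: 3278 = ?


3278 / 2 = 1639
1639 / 11 = 149
149 / 149 = 1
3278 = 2 × 11 × 149


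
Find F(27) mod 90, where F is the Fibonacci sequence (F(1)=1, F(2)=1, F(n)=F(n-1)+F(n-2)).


F(k) mod 90 for k=1..27:
1, 1, 2, 3, 5, 8, 13, 21, 34, 55, 89, 54, 53, 17, 70, 87, 67, 64, 41, 15, 56, 71, 37, 18, 55, 73, 38
F(27) mod 90 = 38


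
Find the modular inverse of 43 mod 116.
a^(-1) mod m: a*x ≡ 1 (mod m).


Use the extended Euclidean algorithm on (116, 43); each row r = 116*s + 43*t:
r=116, s=1, t=0
r=43, s=0, t=1
q=2: r=30, s=1, t=-2   [116*(1) + 43*(-2) = 30]
q=1: r=13, s=-1, t=3   [116*(-1) + 43*(3) = 13]
q=2: r=4, s=3, t=-8   [116*(3) + 43*(-8) = 4]
q=3: r=1, s=-10, t=27   [116*(-10) + 43*(27) = 1]
q=4: r=0, s=43, t=-116   [116*(43) + 43*(-116) = 0]
GCD = 1 with t = 27, so 43*(27) ≡ 1 (mod 116)
Inverse = 27 mod 116 = 27
Check: 43 * 27 = 1161 ≡ 1 (mod 116)

43^(-1) ≡ 27 (mod 116)


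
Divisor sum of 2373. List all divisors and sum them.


Divisors of 2373: 1, 3, 7, 21, 113, 339, 791, 2373
Sum = 1 + 3 + 7 + 21 + 113 + 339 + 791 + 2373 = 3648

σ(2373) = 3648


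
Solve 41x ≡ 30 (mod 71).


GCD(41, 71) = 1, unique solution
a^(-1) mod 71 = 26
x = 26 * 30 mod 71 = 70

x ≡ 70 (mod 71)


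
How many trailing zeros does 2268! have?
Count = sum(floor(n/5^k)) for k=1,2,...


floor(2268/5) = 453
floor(2268/25) = 90
floor(2268/125) = 18
floor(2268/625) = 3
Total = 564

564 trailing zeros


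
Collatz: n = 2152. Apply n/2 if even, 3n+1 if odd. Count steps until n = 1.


2152 → 1076 → 538 → 269 → 808 → 404 → 202 → 101 → 304 → 152 → 76 → 38 → 19 → 58 → 29 → 88 → 44 → 22 → 11 → 34 → 17 → 52 → 26 → 13 → 40 → 20 → 10 → 5 → 16 → 8 → 4 → 2 → 1
Total steps = 32

32 steps


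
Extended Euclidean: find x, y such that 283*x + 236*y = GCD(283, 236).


Tabular extended Euclidean (each row: r = 283*s + 236*t):
r=283, s=1, t=0
r=236, s=0, t=1
q=1: r=47, s=1, t=-1   [283*(1) + 236*(-1) = 47]
q=5: r=1, s=-5, t=6   [283*(-5) + 236*(6) = 1]
q=47: r=0, s=236, t=-283   [283*(236) + 236*(-283) = 0]
GCD = 1; from the row with r=1: x=-5, y=6
Check: 283*(-5) + 236*(6) = -1415 + 1416 = 1

GCD = 1, x = -5, y = 6


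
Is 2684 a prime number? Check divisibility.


2684 / 2 = 1342 (exact division)
2684 is NOT prime.

No, 2684 is not prime


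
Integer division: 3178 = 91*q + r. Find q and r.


3178 = 91 * 34 + 84
Check: 3094 + 84 = 3178

q = 34, r = 84


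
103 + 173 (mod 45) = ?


103 + 173 = 276
276 mod 45 = 6


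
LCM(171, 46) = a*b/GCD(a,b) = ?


GCD(171, 46) = 1
LCM = 171*46/1 = 7866/1 = 7866

LCM = 7866


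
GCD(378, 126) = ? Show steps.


378 = 3 * 126 + 0
GCD = 126


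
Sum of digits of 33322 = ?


3 + 3 + 3 + 2 + 2 = 13


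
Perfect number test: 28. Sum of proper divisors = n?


Proper divisors of 28: 1, 2, 4, 7, 14
Sum = 1 + 2 + 4 + 7 + 14 = 28

Yes, 28 is perfect (28 = 28)


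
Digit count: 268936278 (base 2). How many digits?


268936278 in base 2 = 10000000001111010010001010110
Number of digits = 29

29 digits (base 2)


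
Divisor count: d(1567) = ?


1567 = 1567^1
d(1567) = (1+1) = 2

2 divisors


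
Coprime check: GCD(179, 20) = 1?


Euclidean algorithm:
179 = 8 * 20 + 19
20 = 1 * 19 + 1
19 = 19 * 1 + 0
GCD(179, 20) = 1

Yes, coprime (GCD = 1)


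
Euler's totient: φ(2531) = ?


2531 = 2531
Prime factors: 2531
φ(2531) = 2531 × (1-1/2531)
= 2531 × 2530/2531 = 2530

φ(2531) = 2530


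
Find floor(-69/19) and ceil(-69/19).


-69/19 = -3.6316
floor = -4
ceil = -3

floor = -4, ceil = -3


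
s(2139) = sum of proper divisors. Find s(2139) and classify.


Proper divisors: 1, 3, 23, 31, 69, 93, 713
Sum = 1 + 3 + 23 + 31 + 69 + 93 + 713 = 933
933 < 2139 → deficient

s(2139) = 933 (deficient)


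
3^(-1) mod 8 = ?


Use the extended Euclidean algorithm on (8, 3); each row r = 8*s + 3*t:
r=8, s=1, t=0
r=3, s=0, t=1
q=2: r=2, s=1, t=-2   [8*(1) + 3*(-2) = 2]
q=1: r=1, s=-1, t=3   [8*(-1) + 3*(3) = 1]
q=2: r=0, s=3, t=-8   [8*(3) + 3*(-8) = 0]
GCD = 1 with t = 3, so 3*(3) ≡ 1 (mod 8)
Inverse = 3 mod 8 = 3
Check: 3 * 3 = 9 ≡ 1 (mod 8)

3^(-1) ≡ 3 (mod 8)


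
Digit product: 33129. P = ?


3 × 3 × 1 × 2 × 9 = 162


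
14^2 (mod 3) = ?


14^1 mod 3 = 2
14^2 mod 3 = 1


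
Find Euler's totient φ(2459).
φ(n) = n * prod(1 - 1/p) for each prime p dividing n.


2459 = 2459
Prime factors: 2459
φ(2459) = 2459 × (1-1/2459)
= 2459 × 2458/2459 = 2458

φ(2459) = 2458


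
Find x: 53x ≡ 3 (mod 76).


GCD(53, 76) = 1, unique solution
a^(-1) mod 76 = 33
x = 33 * 3 mod 76 = 23

x ≡ 23 (mod 76)


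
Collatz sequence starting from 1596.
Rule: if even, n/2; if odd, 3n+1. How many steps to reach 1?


1596 → 798 → 399 → 1198 → 599 → 1798 → 899 → 2698 → 1349 → 4048 → 2024 → 1012 → 506 → 253 → 760 → 380 → 190 → 95 → 286 → 143 → 430 → 215 → 646 → 323 → 970 → 485 → 1456 → 728 → 364 → 182 → 91 → 274 → 137 → 412 → 206 → 103 → 310 → 155 → 466 → 233 → 700 → 350 → 175 → 526 → 263 → 790 → 395 → 1186 → 593 → 1780 → 890 → 445 → 1336 → 668 → 334 → 167 → 502 → 251 → 754 → 377 → 1132 → 566 → 283 → 850 → 425 → 1276 → 638 → 319 → 958 → 479 → 1438 → 719 → 2158 → 1079 → 3238 → 1619 → 4858 → 2429 → 7288 → 3644 → 1822 → 911 → 2734 → 1367 → 4102 → 2051 → 6154 → 3077 → 9232 → 4616 → 2308 → 1154 → 577 → 1732 → 866 → 433 → 1300 → 650 → 325 → 976 → 488 → 244 → 122 → 61 → 184 → 92 → 46 → 23 → 70 → 35 → 106 → 53 → 160 → 80 → 40 → 20 → 10 → 5 → 16 → 8 → 4 → 2 → 1
Total steps = 122

122 steps


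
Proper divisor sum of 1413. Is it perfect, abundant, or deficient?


Proper divisors: 1, 3, 9, 157, 471
Sum = 1 + 3 + 9 + 157 + 471 = 641
641 < 1413 → deficient

s(1413) = 641 (deficient)


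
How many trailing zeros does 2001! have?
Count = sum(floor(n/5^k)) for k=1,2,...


floor(2001/5) = 400
floor(2001/25) = 80
floor(2001/125) = 16
floor(2001/625) = 3
Total = 499

499 trailing zeros


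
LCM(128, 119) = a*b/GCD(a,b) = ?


GCD(128, 119) = 1
LCM = 128*119/1 = 15232/1 = 15232

LCM = 15232


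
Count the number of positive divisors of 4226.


4226 = 2^1 × 2113^1
d(4226) = (1+1) × (1+1) = 4

4 divisors


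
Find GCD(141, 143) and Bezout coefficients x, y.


Tabular extended Euclidean (each row: r = 141*s + 143*t):
r=141, s=1, t=0
r=143, s=0, t=1
q=0: r=141, s=1, t=0   [141*(1) + 143*(0) = 141]
q=1: r=2, s=-1, t=1   [141*(-1) + 143*(1) = 2]
q=70: r=1, s=71, t=-70   [141*(71) + 143*(-70) = 1]
q=2: r=0, s=-143, t=141   [141*(-143) + 143*(141) = 0]
GCD = 1; from the row with r=1: x=71, y=-70
Check: 141*(71) + 143*(-70) = 10011 - 10010 = 1

GCD = 1, x = 71, y = -70


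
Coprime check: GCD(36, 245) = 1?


Euclidean algorithm:
245 = 6 * 36 + 29
36 = 1 * 29 + 7
29 = 4 * 7 + 1
7 = 7 * 1 + 0
GCD(36, 245) = 1

Yes, coprime (GCD = 1)


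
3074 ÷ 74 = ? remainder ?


3074 = 74 * 41 + 40
Check: 3034 + 40 = 3074

q = 41, r = 40


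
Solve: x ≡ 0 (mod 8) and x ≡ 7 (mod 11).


M = 8*11 = 88
M1 = M/8 = 11, M2 = M/11 = 8
M1^(-1) mod 8 = 3, M2^(-1) mod 11 = 7
x = 0*11*3 + 7*8*7 = 392
392 mod 88 = 40
Check: 40 mod 8 = 0 ✓, 40 mod 11 = 7 ✓

x ≡ 40 (mod 88)


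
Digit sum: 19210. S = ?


1 + 9 + 2 + 1 + 0 = 13


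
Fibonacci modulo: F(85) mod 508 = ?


F(k) mod 508 for k=1..85:
1, 1, 2, 3, 5, 8, 13, 21, 34, 55, 89, 144, 233, 377, 102, 479, 73, 44, 117, 161, 278, 439, 209, 140, 349, 489, 330, 311, 133, 444, 69, 5, 74, 79, 153, 232, 385, 109, 494, 95, 81, 176, 257, 433, 182, 107, 289, 396, 177, 65, 242, 307, 41, 348, 389, 229, 110, 339, 449, 280, 221, 501, 214, 207, 421, 120, 33, 153, 186, 339, 17, 356, 373, 221, 86, 307, 393, 192, 77, 269, 346, 107, 453, 52, 505
F(85) mod 508 = 505


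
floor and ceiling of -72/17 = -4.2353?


-72/17 = -4.2353
floor = -5
ceil = -4

floor = -5, ceil = -4


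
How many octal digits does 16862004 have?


16862004 in base 8 = 100245464
Number of digits = 9

9 digits (base 8)


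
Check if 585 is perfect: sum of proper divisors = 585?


Proper divisors of 585: 1, 3, 5, 9, 13, 15, 39, 45, 65, 117, 195
Sum = 1 + 3 + 5 + 9 + 13 + 15 + 39 + 45 + 65 + 117 + 195 = 507

No, 585 is not perfect (507 ≠ 585)


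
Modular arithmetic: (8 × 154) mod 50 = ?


8 × 154 = 1232
1232 mod 50 = 32


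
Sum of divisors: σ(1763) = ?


Divisors of 1763: 1, 41, 43, 1763
Sum = 1 + 41 + 43 + 1763 = 1848

σ(1763) = 1848


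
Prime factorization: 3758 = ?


3758 / 2 = 1879
1879 / 1879 = 1
3758 = 2 × 1879


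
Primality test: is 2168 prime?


2168 / 2 = 1084 (exact division)
2168 is NOT prime.

No, 2168 is not prime


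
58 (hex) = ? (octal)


58 (base 16) = 88 (decimal)
88 (decimal) = 130 (base 8)


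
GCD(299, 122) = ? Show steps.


299 = 2 * 122 + 55
122 = 2 * 55 + 12
55 = 4 * 12 + 7
12 = 1 * 7 + 5
7 = 1 * 5 + 2
5 = 2 * 2 + 1
2 = 2 * 1 + 0
GCD = 1


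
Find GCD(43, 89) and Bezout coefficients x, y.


Tabular extended Euclidean (each row: r = 43*s + 89*t):
r=43, s=1, t=0
r=89, s=0, t=1
q=0: r=43, s=1, t=0   [43*(1) + 89*(0) = 43]
q=2: r=3, s=-2, t=1   [43*(-2) + 89*(1) = 3]
q=14: r=1, s=29, t=-14   [43*(29) + 89*(-14) = 1]
q=3: r=0, s=-89, t=43   [43*(-89) + 89*(43) = 0]
GCD = 1; from the row with r=1: x=29, y=-14
Check: 43*(29) + 89*(-14) = 1247 - 1246 = 1

GCD = 1, x = 29, y = -14


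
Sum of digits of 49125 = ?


4 + 9 + 1 + 2 + 5 = 21


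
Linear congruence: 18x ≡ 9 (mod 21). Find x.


GCD(18, 21) = 3 divides 9
Divide: 6x ≡ 3 (mod 7)
x ≡ 4 (mod 7)


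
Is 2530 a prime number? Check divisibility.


2530 / 2 = 1265 (exact division)
2530 is NOT prime.

No, 2530 is not prime


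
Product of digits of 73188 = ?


7 × 3 × 1 × 8 × 8 = 1344


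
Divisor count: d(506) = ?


506 = 2^1 × 11^1 × 23^1
d(506) = (1+1) × (1+1) × (1+1) = 8

8 divisors


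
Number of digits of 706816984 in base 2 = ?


706816984 in base 2 = 101010001000010010101111011000
Number of digits = 30

30 digits (base 2)


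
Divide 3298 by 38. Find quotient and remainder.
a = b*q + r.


3298 = 38 * 86 + 30
Check: 3268 + 30 = 3298

q = 86, r = 30


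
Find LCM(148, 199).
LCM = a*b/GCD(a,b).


GCD(148, 199) = 1
LCM = 148*199/1 = 29452/1 = 29452

LCM = 29452


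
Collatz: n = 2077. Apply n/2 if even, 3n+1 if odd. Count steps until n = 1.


2077 → 6232 → 3116 → 1558 → 779 → 2338 → 1169 → 3508 → 1754 → 877 → 2632 → 1316 → 658 → 329 → 988 → 494 → 247 → 742 → 371 → 1114 → 557 → 1672 → 836 → 418 → 209 → 628 → 314 → 157 → 472 → 236 → 118 → 59 → 178 → 89 → 268 → 134 → 67 → 202 → 101 → 304 → 152 → 76 → 38 → 19 → 58 → 29 → 88 → 44 → 22 → 11 → 34 → 17 → 52 → 26 → 13 → 40 → 20 → 10 → 5 → 16 → 8 → 4 → 2 → 1
Total steps = 63

63 steps


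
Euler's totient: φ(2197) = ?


2197 = 13^3
Prime factors: 13
φ(2197) = 2197 × (1-1/13)
= 2197 × 12/13 = 2028

φ(2197) = 2028


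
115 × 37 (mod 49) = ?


115 × 37 = 4255
4255 mod 49 = 41


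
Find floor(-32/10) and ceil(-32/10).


-32/10 = -3.2000
floor = -4
ceil = -3

floor = -4, ceil = -3


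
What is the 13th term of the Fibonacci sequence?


Sequence: 1, 1, 2, 3, 5, 8, 13, 21, 34, 55, 89, 144, 233
F(13) = 233


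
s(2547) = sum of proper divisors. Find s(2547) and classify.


Proper divisors: 1, 3, 9, 283, 849
Sum = 1 + 3 + 9 + 283 + 849 = 1145
1145 < 2547 → deficient

s(2547) = 1145 (deficient)


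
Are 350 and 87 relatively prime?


Euclidean algorithm:
350 = 4 * 87 + 2
87 = 43 * 2 + 1
2 = 2 * 1 + 0
GCD(350, 87) = 1

Yes, coprime (GCD = 1)


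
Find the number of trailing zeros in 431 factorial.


floor(431/5) = 86
floor(431/25) = 17
floor(431/125) = 3
Total = 106

106 trailing zeros


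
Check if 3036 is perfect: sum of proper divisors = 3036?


Proper divisors of 3036: 1, 2, 3, 4, 6, 11, 12, 22, 23, 33, 44, 46, 66, 69, 92, 132, 138, 253, 276, 506, 759, 1012, 1518
Sum = 1 + 2 + 3 + 4 + 6 + 11 + 12 + 22 + 23 + 33 + 44 + 46 + 66 + 69 + 92 + 132 + 138 + 253 + 276 + 506 + 759 + 1012 + 1518 = 5028

No, 3036 is not perfect (5028 ≠ 3036)


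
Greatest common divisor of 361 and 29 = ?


361 = 12 * 29 + 13
29 = 2 * 13 + 3
13 = 4 * 3 + 1
3 = 3 * 1 + 0
GCD = 1


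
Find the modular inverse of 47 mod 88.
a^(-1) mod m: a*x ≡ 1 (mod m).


Use the extended Euclidean algorithm on (88, 47); each row r = 88*s + 47*t:
r=88, s=1, t=0
r=47, s=0, t=1
q=1: r=41, s=1, t=-1   [88*(1) + 47*(-1) = 41]
q=1: r=6, s=-1, t=2   [88*(-1) + 47*(2) = 6]
q=6: r=5, s=7, t=-13   [88*(7) + 47*(-13) = 5]
q=1: r=1, s=-8, t=15   [88*(-8) + 47*(15) = 1]
q=5: r=0, s=47, t=-88   [88*(47) + 47*(-88) = 0]
GCD = 1 with t = 15, so 47*(15) ≡ 1 (mod 88)
Inverse = 15 mod 88 = 15
Check: 47 * 15 = 705 ≡ 1 (mod 88)

47^(-1) ≡ 15 (mod 88)


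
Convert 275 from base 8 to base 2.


275 (base 8) = 189 (decimal)
189 (decimal) = 10111101 (base 2)


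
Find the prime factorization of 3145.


3145 / 5 = 629
629 / 17 = 37
37 / 37 = 1
3145 = 5 × 17 × 37


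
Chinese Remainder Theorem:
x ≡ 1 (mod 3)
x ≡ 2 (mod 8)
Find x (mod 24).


M = 3*8 = 24
M1 = M/3 = 8, M2 = M/8 = 3
M1^(-1) mod 3 = 2, M2^(-1) mod 8 = 3
x = 1*8*2 + 2*3*3 = 34
34 mod 24 = 10
Check: 10 mod 3 = 1 ✓, 10 mod 8 = 2 ✓

x ≡ 10 (mod 24)


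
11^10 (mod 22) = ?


11^1 mod 22 = 11
11^2 mod 22 = 11
11^3 mod 22 = 11
11^4 mod 22 = 11
11^5 mod 22 = 11
11^6 mod 22 = 11
11^7 mod 22 = 11
11^8 mod 22 = 11
11^9 mod 22 = 11
11^10 mod 22 = 11


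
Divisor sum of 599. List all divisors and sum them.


Divisors of 599: 1, 599
Sum = 1 + 599 = 600

σ(599) = 600


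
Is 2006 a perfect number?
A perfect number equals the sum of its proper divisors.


Proper divisors of 2006: 1, 2, 17, 34, 59, 118, 1003
Sum = 1 + 2 + 17 + 34 + 59 + 118 + 1003 = 1234

No, 2006 is not perfect (1234 ≠ 2006)


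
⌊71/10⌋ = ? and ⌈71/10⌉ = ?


71/10 = 7.1000
floor = 7
ceil = 8

floor = 7, ceil = 8


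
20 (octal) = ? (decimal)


20 (base 8) = 16 (decimal)
16 (decimal) = 16 (base 10)


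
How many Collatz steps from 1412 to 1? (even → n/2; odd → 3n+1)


1412 → 706 → 353 → 1060 → 530 → 265 → 796 → 398 → 199 → 598 → 299 → 898 → 449 → 1348 → 674 → 337 → 1012 → 506 → 253 → 760 → 380 → 190 → 95 → 286 → 143 → 430 → 215 → 646 → 323 → 970 → 485 → 1456 → 728 → 364 → 182 → 91 → 274 → 137 → 412 → 206 → 103 → 310 → 155 → 466 → 233 → 700 → 350 → 175 → 526 → 263 → 790 → 395 → 1186 → 593 → 1780 → 890 → 445 → 1336 → 668 → 334 → 167 → 502 → 251 → 754 → 377 → 1132 → 566 → 283 → 850 → 425 → 1276 → 638 → 319 → 958 → 479 → 1438 → 719 → 2158 → 1079 → 3238 → 1619 → 4858 → 2429 → 7288 → 3644 → 1822 → 911 → 2734 → 1367 → 4102 → 2051 → 6154 → 3077 → 9232 → 4616 → 2308 → 1154 → 577 → 1732 → 866 → 433 → 1300 → 650 → 325 → 976 → 488 → 244 → 122 → 61 → 184 → 92 → 46 → 23 → 70 → 35 → 106 → 53 → 160 → 80 → 40 → 20 → 10 → 5 → 16 → 8 → 4 → 2 → 1
Total steps = 127

127 steps


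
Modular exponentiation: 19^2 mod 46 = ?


19^1 mod 46 = 19
19^2 mod 46 = 39


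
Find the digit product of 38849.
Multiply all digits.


3 × 8 × 8 × 4 × 9 = 6912


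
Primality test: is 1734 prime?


1734 / 2 = 867 (exact division)
1734 is NOT prime.

No, 1734 is not prime


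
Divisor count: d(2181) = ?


2181 = 3^1 × 727^1
d(2181) = (1+1) × (1+1) = 4

4 divisors


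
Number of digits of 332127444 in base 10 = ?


332127444 has 9 digits in base 10
floor(log10(332127444)) + 1 = floor(8.5213) + 1 = 9

9 digits (base 10)


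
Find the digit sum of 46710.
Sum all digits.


4 + 6 + 7 + 1 + 0 = 18


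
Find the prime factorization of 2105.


2105 / 5 = 421
421 / 421 = 1
2105 = 5 × 421


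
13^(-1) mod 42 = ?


Use the extended Euclidean algorithm on (42, 13); each row r = 42*s + 13*t:
r=42, s=1, t=0
r=13, s=0, t=1
q=3: r=3, s=1, t=-3   [42*(1) + 13*(-3) = 3]
q=4: r=1, s=-4, t=13   [42*(-4) + 13*(13) = 1]
q=3: r=0, s=13, t=-42   [42*(13) + 13*(-42) = 0]
GCD = 1 with t = 13, so 13*(13) ≡ 1 (mod 42)
Inverse = 13 mod 42 = 13
Check: 13 * 13 = 169 ≡ 1 (mod 42)

13^(-1) ≡ 13 (mod 42)


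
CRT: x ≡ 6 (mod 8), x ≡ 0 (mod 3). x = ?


M = 8*3 = 24
M1 = M/8 = 3, M2 = M/3 = 8
M1^(-1) mod 8 = 3, M2^(-1) mod 3 = 2
x = 6*3*3 + 0*8*2 = 54
54 mod 24 = 6
Check: 6 mod 8 = 6 ✓, 6 mod 3 = 0 ✓

x ≡ 6 (mod 24)


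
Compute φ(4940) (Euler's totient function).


4940 = 2^2 × 5 × 13 × 19
Prime factors: 2, 5, 13, 19
φ(4940) = 4940 × (1-1/2) × (1-1/5) × (1-1/13) × (1-1/19)
= 4940 × 1/2 × 4/5 × 12/13 × 18/19 = 1728

φ(4940) = 1728


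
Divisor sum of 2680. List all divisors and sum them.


Divisors of 2680: 1, 2, 4, 5, 8, 10, 20, 40, 67, 134, 268, 335, 536, 670, 1340, 2680
Sum = 1 + 2 + 4 + 5 + 8 + 10 + 20 + 40 + 67 + 134 + 268 + 335 + 536 + 670 + 1340 + 2680 = 6120

σ(2680) = 6120


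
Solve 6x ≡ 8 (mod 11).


GCD(6, 11) = 1, unique solution
a^(-1) mod 11 = 2
x = 2 * 8 mod 11 = 5

x ≡ 5 (mod 11)


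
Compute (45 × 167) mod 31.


45 × 167 = 7515
7515 mod 31 = 13


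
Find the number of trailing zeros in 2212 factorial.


floor(2212/5) = 442
floor(2212/25) = 88
floor(2212/125) = 17
floor(2212/625) = 3
Total = 550

550 trailing zeros


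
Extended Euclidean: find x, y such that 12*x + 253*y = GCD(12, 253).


Tabular extended Euclidean (each row: r = 12*s + 253*t):
r=12, s=1, t=0
r=253, s=0, t=1
q=0: r=12, s=1, t=0   [12*(1) + 253*(0) = 12]
q=21: r=1, s=-21, t=1   [12*(-21) + 253*(1) = 1]
q=12: r=0, s=253, t=-12   [12*(253) + 253*(-12) = 0]
GCD = 1; from the row with r=1: x=-21, y=1
Check: 12*(-21) + 253*(1) = -252 + 253 = 1

GCD = 1, x = -21, y = 1


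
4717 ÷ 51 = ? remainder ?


4717 = 51 * 92 + 25
Check: 4692 + 25 = 4717

q = 92, r = 25


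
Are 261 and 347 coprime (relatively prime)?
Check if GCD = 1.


Euclidean algorithm:
347 = 1 * 261 + 86
261 = 3 * 86 + 3
86 = 28 * 3 + 2
3 = 1 * 2 + 1
2 = 2 * 1 + 0
GCD(261, 347) = 1

Yes, coprime (GCD = 1)


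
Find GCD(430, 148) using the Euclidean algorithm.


430 = 2 * 148 + 134
148 = 1 * 134 + 14
134 = 9 * 14 + 8
14 = 1 * 8 + 6
8 = 1 * 6 + 2
6 = 3 * 2 + 0
GCD = 2


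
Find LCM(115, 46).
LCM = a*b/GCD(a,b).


GCD(115, 46) = 23
LCM = 115*46/23 = 5290/23 = 230

LCM = 230


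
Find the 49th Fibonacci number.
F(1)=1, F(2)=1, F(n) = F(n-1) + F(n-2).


Sequence: 1, 1, 2, 3, 5, 8, 13, 21, 34, 55, 89, 144, 233, 377, 610, 987, 1597, 2584, 4181, 6765, 10946, 17711, 28657, 46368, 75025, 121393, 196418, 317811, 514229, 832040, 1346269, 2178309, 3524578, 5702887, 9227465, 14930352, 24157817, 39088169, 63245986, 102334155, 165580141, 267914296, 433494437, 701408733, 1134903170, 1836311903, 2971215073, 4807526976, 7778742049
F(49) = 7778742049


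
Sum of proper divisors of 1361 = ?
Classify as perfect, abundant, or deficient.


Proper divisors: 1
Sum = 1 = 1
1 < 1361 → deficient

s(1361) = 1 (deficient)


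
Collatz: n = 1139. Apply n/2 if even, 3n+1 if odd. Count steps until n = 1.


1139 → 3418 → 1709 → 5128 → 2564 → 1282 → 641 → 1924 → 962 → 481 → 1444 → 722 → 361 → 1084 → 542 → 271 → 814 → 407 → 1222 → 611 → 1834 → 917 → 2752 → 1376 → 688 → 344 → 172 → 86 → 43 → 130 → 65 → 196 → 98 → 49 → 148 → 74 → 37 → 112 → 56 → 28 → 14 → 7 → 22 → 11 → 34 → 17 → 52 → 26 → 13 → 40 → 20 → 10 → 5 → 16 → 8 → 4 → 2 → 1
Total steps = 57

57 steps


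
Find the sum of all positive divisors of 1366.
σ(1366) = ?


Divisors of 1366: 1, 2, 683, 1366
Sum = 1 + 2 + 683 + 1366 = 2052

σ(1366) = 2052


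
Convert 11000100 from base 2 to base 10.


11000100 (base 2) = 196 (decimal)
196 (decimal) = 196 (base 10)


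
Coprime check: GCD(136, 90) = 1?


Euclidean algorithm:
136 = 1 * 90 + 46
90 = 1 * 46 + 44
46 = 1 * 44 + 2
44 = 22 * 2 + 0
GCD(136, 90) = 2

No, not coprime (GCD = 2)


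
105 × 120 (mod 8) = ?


105 × 120 = 12600
12600 mod 8 = 0


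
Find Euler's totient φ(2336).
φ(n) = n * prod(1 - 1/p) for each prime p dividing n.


2336 = 2^5 × 73
Prime factors: 2, 73
φ(2336) = 2336 × (1-1/2) × (1-1/73)
= 2336 × 1/2 × 72/73 = 1152

φ(2336) = 1152


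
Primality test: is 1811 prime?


Check divisors up to sqrt(1811) = 42.5558
No divisors found.
1811 is prime.

Yes, 1811 is prime


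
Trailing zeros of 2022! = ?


floor(2022/5) = 404
floor(2022/25) = 80
floor(2022/125) = 16
floor(2022/625) = 3
Total = 503

503 trailing zeros


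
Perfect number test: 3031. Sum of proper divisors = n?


Proper divisors of 3031: 1, 7, 433
Sum = 1 + 7 + 433 = 441

No, 3031 is not perfect (441 ≠ 3031)


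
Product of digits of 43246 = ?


4 × 3 × 2 × 4 × 6 = 576


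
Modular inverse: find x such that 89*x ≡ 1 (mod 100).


Use the extended Euclidean algorithm on (100, 89); each row r = 100*s + 89*t:
r=100, s=1, t=0
r=89, s=0, t=1
q=1: r=11, s=1, t=-1   [100*(1) + 89*(-1) = 11]
q=8: r=1, s=-8, t=9   [100*(-8) + 89*(9) = 1]
q=11: r=0, s=89, t=-100   [100*(89) + 89*(-100) = 0]
GCD = 1 with t = 9, so 89*(9) ≡ 1 (mod 100)
Inverse = 9 mod 100 = 9
Check: 89 * 9 = 801 ≡ 1 (mod 100)

89^(-1) ≡ 9 (mod 100)


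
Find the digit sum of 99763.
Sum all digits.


9 + 9 + 7 + 6 + 3 = 34


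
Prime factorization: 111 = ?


111 / 3 = 37
37 / 37 = 1
111 = 3 × 37


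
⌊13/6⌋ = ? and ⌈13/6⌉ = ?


13/6 = 2.1667
floor = 2
ceil = 3

floor = 2, ceil = 3


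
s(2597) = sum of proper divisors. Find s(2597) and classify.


Proper divisors: 1, 7, 49, 53, 371
Sum = 1 + 7 + 49 + 53 + 371 = 481
481 < 2597 → deficient

s(2597) = 481 (deficient)


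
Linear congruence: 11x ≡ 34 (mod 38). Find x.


GCD(11, 38) = 1, unique solution
a^(-1) mod 38 = 7
x = 7 * 34 mod 38 = 10

x ≡ 10 (mod 38)


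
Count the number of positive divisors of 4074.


4074 = 2^1 × 3^1 × 7^1 × 97^1
d(4074) = (1+1) × (1+1) × (1+1) × (1+1) = 16

16 divisors


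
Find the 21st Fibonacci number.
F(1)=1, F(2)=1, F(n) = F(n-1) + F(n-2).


Sequence: 1, 1, 2, 3, 5, 8, 13, 21, 34, 55, 89, 144, 233, 377, 610, 987, 1597, 2584, 4181, 6765, 10946
F(21) = 10946


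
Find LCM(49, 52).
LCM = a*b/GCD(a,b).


GCD(49, 52) = 1
LCM = 49*52/1 = 2548/1 = 2548

LCM = 2548


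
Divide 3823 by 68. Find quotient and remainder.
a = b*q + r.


3823 = 68 * 56 + 15
Check: 3808 + 15 = 3823

q = 56, r = 15


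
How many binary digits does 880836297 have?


880836297 in base 2 = 110100100000000111111011001001
Number of digits = 30

30 digits (base 2)


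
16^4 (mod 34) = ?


16^1 mod 34 = 16
16^2 mod 34 = 18
16^3 mod 34 = 16
16^4 mod 34 = 18


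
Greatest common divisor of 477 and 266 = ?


477 = 1 * 266 + 211
266 = 1 * 211 + 55
211 = 3 * 55 + 46
55 = 1 * 46 + 9
46 = 5 * 9 + 1
9 = 9 * 1 + 0
GCD = 1


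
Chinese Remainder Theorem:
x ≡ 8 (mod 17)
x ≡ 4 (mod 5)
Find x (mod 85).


M = 17*5 = 85
M1 = M/17 = 5, M2 = M/5 = 17
M1^(-1) mod 17 = 7, M2^(-1) mod 5 = 3
x = 8*5*7 + 4*17*3 = 484
484 mod 85 = 59
Check: 59 mod 17 = 8 ✓, 59 mod 5 = 4 ✓

x ≡ 59 (mod 85)


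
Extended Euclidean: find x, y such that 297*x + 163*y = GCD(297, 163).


Tabular extended Euclidean (each row: r = 297*s + 163*t):
r=297, s=1, t=0
r=163, s=0, t=1
q=1: r=134, s=1, t=-1   [297*(1) + 163*(-1) = 134]
q=1: r=29, s=-1, t=2   [297*(-1) + 163*(2) = 29]
q=4: r=18, s=5, t=-9   [297*(5) + 163*(-9) = 18]
q=1: r=11, s=-6, t=11   [297*(-6) + 163*(11) = 11]
q=1: r=7, s=11, t=-20   [297*(11) + 163*(-20) = 7]
q=1: r=4, s=-17, t=31   [297*(-17) + 163*(31) = 4]
q=1: r=3, s=28, t=-51   [297*(28) + 163*(-51) = 3]
q=1: r=1, s=-45, t=82   [297*(-45) + 163*(82) = 1]
q=3: r=0, s=163, t=-297   [297*(163) + 163*(-297) = 0]
GCD = 1; from the row with r=1: x=-45, y=82
Check: 297*(-45) + 163*(82) = -13365 + 13366 = 1

GCD = 1, x = -45, y = 82


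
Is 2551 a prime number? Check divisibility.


Check divisors up to sqrt(2551) = 50.5074
No divisors found.
2551 is prime.

Yes, 2551 is prime


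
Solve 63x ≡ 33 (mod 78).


GCD(63, 78) = 3 divides 33
Divide: 21x ≡ 11 (mod 26)
x ≡ 3 (mod 26)


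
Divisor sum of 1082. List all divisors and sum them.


Divisors of 1082: 1, 2, 541, 1082
Sum = 1 + 2 + 541 + 1082 = 1626

σ(1082) = 1626


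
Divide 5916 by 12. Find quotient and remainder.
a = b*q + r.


5916 = 12 * 493 + 0
Check: 5916 + 0 = 5916

q = 493, r = 0


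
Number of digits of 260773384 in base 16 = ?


260773384 in base 16 = F8B1608
Number of digits = 7

7 digits (base 16)


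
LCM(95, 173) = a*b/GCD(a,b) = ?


GCD(95, 173) = 1
LCM = 95*173/1 = 16435/1 = 16435

LCM = 16435


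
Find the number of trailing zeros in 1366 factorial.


floor(1366/5) = 273
floor(1366/25) = 54
floor(1366/125) = 10
floor(1366/625) = 2
Total = 339

339 trailing zeros


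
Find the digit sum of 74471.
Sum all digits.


7 + 4 + 4 + 7 + 1 = 23


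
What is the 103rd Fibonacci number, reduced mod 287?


F(k) mod 287 for k=1..103:
1, 1, 2, 3, 5, 8, 13, 21, 34, 55, 89, 144, 233, 90, 36, 126, 162, 1, 163, 164, 40, 204, 244, 161, 118, 279, 110, 102, 212, 27, 239, 266, 218, 197, 128, 38, 166, 204, 83, 0, 83, 83, 166, 249, 128, 90, 218, 21, 239, 260, 212, 185, 110, 8, 118, 126, 244, 83, 40, 123, 163, 286, 162, 161, 36, 197, 233, 143, 89, 232, 34, 266, 13, 279, 5, 284, 2, 286, 1, 0, 1, 1, 2, 3, 5, 8, 13, 21, 34, 55, 89, 144, 233, 90, 36, 126, 162, 1, 163, 164, 40, 204, 244
F(103) mod 287 = 244


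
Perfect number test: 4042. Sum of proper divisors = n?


Proper divisors of 4042: 1, 2, 43, 47, 86, 94, 2021
Sum = 1 + 2 + 43 + 47 + 86 + 94 + 2021 = 2294

No, 4042 is not perfect (2294 ≠ 4042)


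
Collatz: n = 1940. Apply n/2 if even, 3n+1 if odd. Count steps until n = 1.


1940 → 970 → 485 → 1456 → 728 → 364 → 182 → 91 → 274 → 137 → 412 → 206 → 103 → 310 → 155 → 466 → 233 → 700 → 350 → 175 → 526 → 263 → 790 → 395 → 1186 → 593 → 1780 → 890 → 445 → 1336 → 668 → 334 → 167 → 502 → 251 → 754 → 377 → 1132 → 566 → 283 → 850 → 425 → 1276 → 638 → 319 → 958 → 479 → 1438 → 719 → 2158 → 1079 → 3238 → 1619 → 4858 → 2429 → 7288 → 3644 → 1822 → 911 → 2734 → 1367 → 4102 → 2051 → 6154 → 3077 → 9232 → 4616 → 2308 → 1154 → 577 → 1732 → 866 → 433 → 1300 → 650 → 325 → 976 → 488 → 244 → 122 → 61 → 184 → 92 → 46 → 23 → 70 → 35 → 106 → 53 → 160 → 80 → 40 → 20 → 10 → 5 → 16 → 8 → 4 → 2 → 1
Total steps = 99

99 steps


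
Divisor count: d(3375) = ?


3375 = 3^3 × 5^3
d(3375) = (3+1) × (3+1) = 16

16 divisors


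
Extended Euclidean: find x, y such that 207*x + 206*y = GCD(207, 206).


Tabular extended Euclidean (each row: r = 207*s + 206*t):
r=207, s=1, t=0
r=206, s=0, t=1
q=1: r=1, s=1, t=-1   [207*(1) + 206*(-1) = 1]
q=206: r=0, s=-206, t=207   [207*(-206) + 206*(207) = 0]
GCD = 1; from the row with r=1: x=1, y=-1
Check: 207*(1) + 206*(-1) = 207 - 206 = 1

GCD = 1, x = 1, y = -1


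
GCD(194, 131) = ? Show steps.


194 = 1 * 131 + 63
131 = 2 * 63 + 5
63 = 12 * 5 + 3
5 = 1 * 3 + 2
3 = 1 * 2 + 1
2 = 2 * 1 + 0
GCD = 1


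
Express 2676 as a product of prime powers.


2676 / 2 = 1338
1338 / 2 = 669
669 / 3 = 223
223 / 223 = 1
2676 = 2^2 × 3 × 223


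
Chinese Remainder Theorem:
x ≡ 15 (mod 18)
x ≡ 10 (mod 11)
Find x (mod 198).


M = 18*11 = 198
M1 = M/18 = 11, M2 = M/11 = 18
M1^(-1) mod 18 = 5, M2^(-1) mod 11 = 8
x = 15*11*5 + 10*18*8 = 2265
2265 mod 198 = 87
Check: 87 mod 18 = 15 ✓, 87 mod 11 = 10 ✓

x ≡ 87 (mod 198)


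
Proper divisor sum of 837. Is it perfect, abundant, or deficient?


Proper divisors: 1, 3, 9, 27, 31, 93, 279
Sum = 1 + 3 + 9 + 27 + 31 + 93 + 279 = 443
443 < 837 → deficient

s(837) = 443 (deficient)


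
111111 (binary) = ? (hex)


111111 (base 2) = 63 (decimal)
63 (decimal) = 3F (base 16)


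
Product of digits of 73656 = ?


7 × 3 × 6 × 5 × 6 = 3780


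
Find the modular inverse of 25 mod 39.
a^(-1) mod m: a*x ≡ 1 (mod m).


Use the extended Euclidean algorithm on (39, 25); each row r = 39*s + 25*t:
r=39, s=1, t=0
r=25, s=0, t=1
q=1: r=14, s=1, t=-1   [39*(1) + 25*(-1) = 14]
q=1: r=11, s=-1, t=2   [39*(-1) + 25*(2) = 11]
q=1: r=3, s=2, t=-3   [39*(2) + 25*(-3) = 3]
q=3: r=2, s=-7, t=11   [39*(-7) + 25*(11) = 2]
q=1: r=1, s=9, t=-14   [39*(9) + 25*(-14) = 1]
q=2: r=0, s=-25, t=39   [39*(-25) + 25*(39) = 0]
GCD = 1 with t = -14, so 25*(-14) ≡ 1 (mod 39)
Inverse = -14 mod 39 = 25
Check: 25 * 25 = 625 ≡ 1 (mod 39)

25^(-1) ≡ 25 (mod 39)


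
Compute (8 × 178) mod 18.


8 × 178 = 1424
1424 mod 18 = 2


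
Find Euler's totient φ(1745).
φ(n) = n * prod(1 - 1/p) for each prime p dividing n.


1745 = 5 × 349
Prime factors: 5, 349
φ(1745) = 1745 × (1-1/5) × (1-1/349)
= 1745 × 4/5 × 348/349 = 1392

φ(1745) = 1392


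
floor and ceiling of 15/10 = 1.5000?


15/10 = 1.5000
floor = 1
ceil = 2

floor = 1, ceil = 2
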